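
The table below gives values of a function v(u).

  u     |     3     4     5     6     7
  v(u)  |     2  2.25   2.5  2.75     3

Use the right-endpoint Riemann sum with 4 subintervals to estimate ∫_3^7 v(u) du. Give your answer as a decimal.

Δu = 1.
Sum = 1·[2.25 + 2.5 + 2.75 + 3] = 10.5.

10.5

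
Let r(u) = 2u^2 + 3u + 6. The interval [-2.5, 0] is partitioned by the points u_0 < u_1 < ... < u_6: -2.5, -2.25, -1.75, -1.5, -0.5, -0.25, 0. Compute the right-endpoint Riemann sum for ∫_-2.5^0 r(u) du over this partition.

Subinterval widths: 0.25, 0.5, 0.25, 1, 0.25, 0.25.
Right endpoints: -2.25, -1.75, -1.5, -0.5, -0.25, 0.
r(-2.25) = 9.375, r(-1.75) = 6.875, r(-1.5) = 6, r(-0.5) = 5, r(-0.25) = 5.375, r(0) = 6.
Sum = Σ Δu_i · r(u_i).
Sum = 15.125.

15.125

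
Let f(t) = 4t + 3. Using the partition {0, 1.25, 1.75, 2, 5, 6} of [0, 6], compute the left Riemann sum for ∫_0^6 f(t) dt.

Subinterval widths: 1.25, 0.5, 0.25, 3, 1.
Left endpoints: 0, 1.25, 1.75, 2, 5.
f(0) = 3, f(1.25) = 8, f(1.75) = 10, f(2) = 11, f(5) = 23.
Sum = Σ Δt_i · f(t_i).
Sum = 66.25.

66.25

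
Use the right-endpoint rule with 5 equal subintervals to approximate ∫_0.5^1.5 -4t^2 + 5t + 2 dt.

Δt = (1.5 − 0.5)/5 = 0.2.
Right endpoints: 0.7, 0.9, 1.1, 1.3, 1.5.
f(0.7) = 3.54, f(0.9) = 3.26, f(1.1) = 2.66, f(1.3) = 1.74, f(1.5) = 0.5.
Sum = Δt · [f(0.7) + f(0.9) + f(1.1) + f(1.3) + f(1.5)].
Sum = 2.34.

2.34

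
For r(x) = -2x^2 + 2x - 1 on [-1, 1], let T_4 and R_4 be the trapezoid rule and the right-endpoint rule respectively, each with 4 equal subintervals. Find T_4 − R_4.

T_4 = -3.5.
R_4 = -2.5.
T_4 − R_4 = -1.

-1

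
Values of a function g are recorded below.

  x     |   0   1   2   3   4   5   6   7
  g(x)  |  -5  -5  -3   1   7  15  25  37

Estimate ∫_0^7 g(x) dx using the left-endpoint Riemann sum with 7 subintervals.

35

Δx = 1.
Sum = 1·[(-5) + (-5) + (-3) + 1 + 7 + 15 + 25] = 35.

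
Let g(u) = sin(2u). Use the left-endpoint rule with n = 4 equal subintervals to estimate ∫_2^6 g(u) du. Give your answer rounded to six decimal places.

-0.590881

Δu = (6 − 2)/4 = 1.
Left endpoints: 2, 3, 4, 5.
g(2) ≈ -0.756802, g(3) ≈ -0.279415, g(4) ≈ 0.989358, g(5) ≈ -0.544021.
Sum = Δu · [g(2) + g(3) + g(4) + g(5)].
Sum ≈ -0.590881.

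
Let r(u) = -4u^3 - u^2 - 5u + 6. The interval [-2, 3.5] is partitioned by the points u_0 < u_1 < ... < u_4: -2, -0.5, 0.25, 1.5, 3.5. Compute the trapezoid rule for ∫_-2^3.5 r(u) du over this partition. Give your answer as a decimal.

-175.8125

Subinterval widths: 1.5, 0.75, 1.25, 2.
r(-2) = 44, r(-0.5) = 8.75, r(0.25) = 4.625, r(1.5) = -17.25, r(3.5) = -195.25.
On each subinterval the trapezoid contributes (Δu_i/2)·[r(u_{i-1}) + r(u_i)].
Sum = -175.8125.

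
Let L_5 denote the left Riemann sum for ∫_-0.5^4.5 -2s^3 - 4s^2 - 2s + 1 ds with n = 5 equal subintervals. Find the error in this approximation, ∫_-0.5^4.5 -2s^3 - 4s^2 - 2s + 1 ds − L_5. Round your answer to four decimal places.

-122.9167

Exact integral: ∫_-0.5^4.5 f(s) ds ≈ -341.666667.
L_5 = -218.75.
Error ≈ -341.666667 − (-218.75) ≈ -122.9167.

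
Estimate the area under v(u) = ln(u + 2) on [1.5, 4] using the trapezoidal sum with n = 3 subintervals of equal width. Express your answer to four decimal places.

Δu = (4 − 1.5)/3 = 5/6.
v(1.5) ≈ 1.2528, v(7/3) ≈ 1.4663, v(19/6) ≈ 1.6422, v(4) ≈ 1.7918.
T_3 = (Δu/2)·[v(u_0) + 2v(u_1) + 2v(u_2) + v(u_3)].
Sum ≈ 3.8590.

3.8590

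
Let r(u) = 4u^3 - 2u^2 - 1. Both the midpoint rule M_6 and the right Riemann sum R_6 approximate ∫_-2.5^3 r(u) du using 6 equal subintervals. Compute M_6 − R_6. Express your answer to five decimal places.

-76.78038

M_6 ≈ 7.6357060.
R_6 ≈ 84.4160880.
M_6 − R_6 ≈ -76.78038.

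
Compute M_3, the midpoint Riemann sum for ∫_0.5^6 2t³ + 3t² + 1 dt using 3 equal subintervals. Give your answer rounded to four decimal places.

Δt = (6 − 0.5)/3 = 11/6.
Midpoints: 17/12, 3.25, 61/12.
f(17/12) = 10979/864, f(3.25) = 101.34375, f(61/12) = 294823/864.
Sum = Δt · [f(17/12) + f(3.25) + f(61/12)].
Sum ≈ 834.6823.

834.6823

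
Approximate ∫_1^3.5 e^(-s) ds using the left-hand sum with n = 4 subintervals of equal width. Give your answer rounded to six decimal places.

0.454129

Δs = (3.5 − 1)/4 = 0.625.
Left endpoints: 1, 1.625, 2.25, 2.875.
f(1) ≈ 0.367879, f(1.625) ≈ 0.196912, f(2.25) ≈ 0.105399, f(2.875) ≈ 0.056416.
Sum = Δs · [f(1) + f(1.625) + f(2.25) + f(2.875)].
Sum ≈ 0.454129.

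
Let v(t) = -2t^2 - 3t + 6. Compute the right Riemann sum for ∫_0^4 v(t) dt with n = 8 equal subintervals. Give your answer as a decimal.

-54

Δt = (4 − 0)/8 = 0.5.
Right endpoints: 0.5, 1, 1.5, 2, 2.5, 3, 3.5, 4.
v(0.5) = 4, v(1) = 1, v(1.5) = -3, v(2) = -8, v(2.5) = -14, v(3) = -21, v(3.5) = -29, v(4) = -38.
Sum = Δt · [v(0.5) + v(1) + v(1.5) + ...].
Sum = -54.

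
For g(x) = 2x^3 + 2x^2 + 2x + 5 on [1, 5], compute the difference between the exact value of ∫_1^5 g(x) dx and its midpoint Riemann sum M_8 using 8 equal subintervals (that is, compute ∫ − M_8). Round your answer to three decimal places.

1.667

Exact integral: ∫_1^5 g(x) dx ≈ 438.66667.
M_8 = 437.
Error ≈ 438.66667 − 437 ≈ 1.667.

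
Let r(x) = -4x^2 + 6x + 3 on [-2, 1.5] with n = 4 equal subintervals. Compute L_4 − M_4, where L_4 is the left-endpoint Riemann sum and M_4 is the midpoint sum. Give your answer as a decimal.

L_4 = -23.953125.
M_4 = -9.0234375.
L_4 − M_4 = -14.9296875.

-14.9296875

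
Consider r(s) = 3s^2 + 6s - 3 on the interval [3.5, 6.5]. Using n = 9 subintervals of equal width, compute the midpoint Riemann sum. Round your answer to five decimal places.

312.66667

Δs = (6.5 − 3.5)/9 = 1/3.
Midpoints: 11/3, 4, 13/3, 14/3, 5, 16/3, 17/3, 6, 19/3.
r(11/3) = 178/3, r(4) = 69, r(13/3) = 238/3, r(14/3) = 271/3, r(5) = 102, r(16/3) = 343/3, r(17/3) = 382/3, r(6) = 141, r(19/3) = 466/3.
Sum = Δs · [r(11/3) + r(4) + r(13/3) + ...].
Sum ≈ 312.66667.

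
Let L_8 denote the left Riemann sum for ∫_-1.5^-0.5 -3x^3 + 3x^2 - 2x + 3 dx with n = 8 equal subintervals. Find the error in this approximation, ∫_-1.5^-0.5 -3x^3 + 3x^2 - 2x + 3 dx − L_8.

-1.140625

Exact integral: ∫_-1.5^-0.5 f(x) dx = 12.
L_8 = 13.140625.
Error = 12 − 13.140625 = -1.140625.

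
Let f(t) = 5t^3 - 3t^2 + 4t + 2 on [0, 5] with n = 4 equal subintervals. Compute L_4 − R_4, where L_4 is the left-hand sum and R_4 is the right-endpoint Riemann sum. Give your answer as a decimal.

-712.5

L_4 = 404.921875.
R_4 = 1117.421875.
L_4 − R_4 = -712.5.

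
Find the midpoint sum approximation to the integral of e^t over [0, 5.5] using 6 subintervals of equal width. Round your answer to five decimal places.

235.36446

Δt = (5.5 − 0)/6 = 11/12.
Midpoints: 11/24, 1.375, 55/24, 77/24, 4.125, 121/24.
f(11/24) ≈ 1.58144, f(1.375) ≈ 3.95508, f(55/24) ≈ 9.89141, f(77/24) ≈ 24.73782, f(4.125) ≈ 61.86781, f(121/24) ≈ 154.72768.
Sum = Δt · [f(11/24) + f(1.375) + f(55/24) + ...].
Sum ≈ 235.36446.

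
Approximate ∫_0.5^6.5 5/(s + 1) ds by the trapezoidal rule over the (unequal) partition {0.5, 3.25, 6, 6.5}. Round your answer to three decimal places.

Subinterval widths: 2.75, 2.75, 0.5.
f(0.5) = 10/3, f(3.25) = 20/17, f(6) = 5/7, f(6.5) = 2/3.
On each subinterval the trapezoid contributes (Δs_i/2)·[f(s_{i-1}) + f(s_i)].
Sum ≈ 9.146.

9.146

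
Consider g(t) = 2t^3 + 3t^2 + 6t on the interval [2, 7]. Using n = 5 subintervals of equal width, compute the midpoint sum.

Δt = (7 − 2)/5 = 1.
Midpoints: 2.5, 3.5, 4.5, 5.5, 6.5.
g(2.5) = 65, g(3.5) = 143.5, g(4.5) = 270, g(5.5) = 456.5, g(6.5) = 715.
Sum = Δt · [g(2.5) + g(3.5) + g(4.5) + g(5.5) + g(6.5)].
Sum = 1650.

1650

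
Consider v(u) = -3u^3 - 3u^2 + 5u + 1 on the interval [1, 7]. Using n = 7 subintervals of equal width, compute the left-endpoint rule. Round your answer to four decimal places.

-1556.0816

Δu = (7 − 1)/7 = 6/7.
Left endpoints: 1, 13/7, 19/7, 25/7, 31/7, 37/7, 43/7.
v(1) = 0, v(13/7) = -6612/343, v(19/7) = -23160/343, v(25/7) = -53532/343, v(31/7) = -101616/343, v(37/7) = -171300/343, v(43/7) = -266472/343.
Sum = Δu · [v(1) + v(13/7) + v(19/7) + ...].
Sum ≈ -1556.0816.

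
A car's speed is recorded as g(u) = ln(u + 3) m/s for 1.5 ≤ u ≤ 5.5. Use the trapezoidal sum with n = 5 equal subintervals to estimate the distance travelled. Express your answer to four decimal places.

7.4166

Δu = (5.5 − 1.5)/5 = 0.8.
g(1.5) ≈ 1.5041, g(2.3) ≈ 1.6677, g(3.1) ≈ 1.8083, g(3.9) ≈ 1.9315, g(4.7) ≈ 2.0412, g(5.5) ≈ 2.1401.
T_5 = (Δu/2)·[g(u_0) + 2g(u_1) + ... + 2g(u_{4}) + g(u_5)].
Sum ≈ 7.4166.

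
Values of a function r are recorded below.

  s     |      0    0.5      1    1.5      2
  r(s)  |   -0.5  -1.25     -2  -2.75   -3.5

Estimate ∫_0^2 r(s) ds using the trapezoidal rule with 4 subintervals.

-4

Δs = 0.5.
T_4 = (0.5/2)·[(-0.5) + 2·(-1.25) + 2·(-2) + 2·(-2.75) + (-3.5)] = -4.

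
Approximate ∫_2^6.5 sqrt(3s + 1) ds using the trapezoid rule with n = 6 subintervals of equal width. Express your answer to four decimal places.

16.4995

Δs = (6.5 − 2)/6 = 0.75.
f(2) ≈ 2.6458, f(2.75) ≈ 3.0414, f(3.5) ≈ 3.3912, f(4.25) ≈ 3.7081, f(5) ≈ 4.0000, f(5.75) ≈ 4.2720, f(6.5) ≈ 4.5277.
T_6 = (Δs/2)·[f(s_0) + 2f(s_1) + ... + 2f(s_{5}) + f(s_6)].
Sum ≈ 16.4995.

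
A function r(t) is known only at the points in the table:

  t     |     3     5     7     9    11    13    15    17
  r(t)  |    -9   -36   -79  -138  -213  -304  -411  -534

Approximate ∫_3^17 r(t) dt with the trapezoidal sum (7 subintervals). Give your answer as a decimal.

-2905

Δt = 2.
T_7 = (2/2)·[(-9) + 2·(-36) + 2·(-79) + 2·(-138) + 2·(-213) + 2·(-304) + 2·(-411) + (-534)] = -2905.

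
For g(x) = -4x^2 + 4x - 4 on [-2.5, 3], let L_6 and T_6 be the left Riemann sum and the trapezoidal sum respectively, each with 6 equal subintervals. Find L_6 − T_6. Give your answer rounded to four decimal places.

-5.0417

L_6 ≈ -81.456019.
T_6 ≈ -76.414352.
L_6 − T_6 ≈ -5.0417.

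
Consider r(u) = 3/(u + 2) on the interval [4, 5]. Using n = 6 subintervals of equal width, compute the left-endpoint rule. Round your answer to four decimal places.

0.4685

Δu = (5 − 4)/6 = 1/6.
Left endpoints: 4, 25/6, 13/3, 4.5, 14/3, 29/6.
r(4) = 0.5, r(25/6) = 18/37, r(13/3) = 9/19, r(4.5) = 6/13, r(14/3) = 0.45, r(29/6) = 18/41.
Sum = Δu · [r(4) + r(25/6) + r(13/3) + ...].
Sum ≈ 0.4685.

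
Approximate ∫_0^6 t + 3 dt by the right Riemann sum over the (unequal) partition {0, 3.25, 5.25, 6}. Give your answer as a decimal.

43.5625

Subinterval widths: 3.25, 2, 0.75.
Right endpoints: 3.25, 5.25, 6.
f(3.25) = 6.25, f(5.25) = 8.25, f(6) = 9.
Sum = Σ Δt_i · f(t_i).
Sum = 43.5625.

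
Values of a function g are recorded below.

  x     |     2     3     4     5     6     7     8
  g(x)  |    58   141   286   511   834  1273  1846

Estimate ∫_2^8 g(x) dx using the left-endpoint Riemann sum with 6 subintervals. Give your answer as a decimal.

3103

Δx = 1.
Sum = 1·[58 + 141 + 286 + 511 + 834 + 1273] = 3103.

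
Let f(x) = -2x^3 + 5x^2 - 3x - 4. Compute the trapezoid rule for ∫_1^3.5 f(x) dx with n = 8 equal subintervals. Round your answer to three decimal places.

-31.960

Δx = (3.5 − 1)/8 = 0.3125.
f(1) = -4, f(1.3125) = -7877/2048, f(1.625) = -4.25390625, f(1.9375) = -11447/2048, f(2.25) = -8.21875, f(2.5625) = -25617/2048, f(2.875) = -18.82421875, f(3.1875) = -56387/2048, f(3.5) = -39.
T_8 = (Δx/2)·[f(x_0) + 2f(x_1) + ... + 2f(x_{7}) + f(x_8)].
Sum ≈ -31.960.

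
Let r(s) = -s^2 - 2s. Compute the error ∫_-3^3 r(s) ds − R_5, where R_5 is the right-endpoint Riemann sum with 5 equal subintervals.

8.64

Exact integral: ∫_-3^3 r(s) ds = -18.
R_5 = -26.64.
Error = -18 − (-26.64) = 8.64.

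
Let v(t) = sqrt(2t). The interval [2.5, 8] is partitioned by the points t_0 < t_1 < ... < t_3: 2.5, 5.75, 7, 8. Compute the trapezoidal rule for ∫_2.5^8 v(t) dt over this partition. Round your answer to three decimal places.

Subinterval widths: 3.25, 1.25, 1.
v(2.5) ≈ 2.236, v(5.75) ≈ 3.391, v(7) ≈ 3.742, v(8) ≈ 4.000.
On each subinterval the trapezoid contributes (Δt_i/2)·[v(t_{i-1}) + v(t_i)].
Sum ≈ 17.473.

17.473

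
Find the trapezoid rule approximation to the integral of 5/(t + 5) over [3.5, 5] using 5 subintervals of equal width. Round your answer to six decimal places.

Δt = (5 − 3.5)/5 = 0.3.
f(3.5) = 10/17, f(3.8) = 25/44, f(4.1) = 50/91, f(4.4) = 25/47, f(4.7) = 50/97, f(5) = 0.5.
T_5 = (Δt/2)·[f(t_0) + 2f(t_1) + ... + 2f(t_{4}) + f(t_5)].
Sum ≈ 0.812739.

0.812739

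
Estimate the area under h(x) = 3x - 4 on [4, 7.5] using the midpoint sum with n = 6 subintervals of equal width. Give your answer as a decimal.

Δx = (7.5 − 4)/6 = 7/12.
Midpoints: 103/24, 4.875, 131/24, 145/24, 6.625, 173/24.
h(103/24) = 8.875, h(4.875) = 10.625, h(131/24) = 12.375, h(145/24) = 14.125, h(6.625) = 15.875, h(173/24) = 17.625.
Sum = Δx · [h(103/24) + h(4.875) + h(131/24) + ...].
Sum = 46.375.

46.375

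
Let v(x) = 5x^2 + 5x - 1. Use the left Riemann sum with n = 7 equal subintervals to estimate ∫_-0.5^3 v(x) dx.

Δx = (3 − (-0.5))/7 = 0.5.
Left endpoints: -0.5, 0, 0.5, 1, 1.5, 2, 2.5.
v(-0.5) = -2.25, v(0) = -1, v(0.5) = 2.75, v(1) = 9, v(1.5) = 17.75, v(2) = 29, v(2.5) = 42.75.
Sum = Δx · [v(-0.5) + v(0) + v(0.5) + ...].
Sum = 49.

49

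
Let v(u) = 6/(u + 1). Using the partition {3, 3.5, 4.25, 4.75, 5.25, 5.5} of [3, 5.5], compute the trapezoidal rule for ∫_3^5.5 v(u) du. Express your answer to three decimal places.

2.920

Subinterval widths: 0.5, 0.75, 0.5, 0.5, 0.25.
v(3) = 1.5, v(3.5) = 4/3, v(4.25) = 8/7, v(4.75) = 24/23, v(5.25) = 0.96, v(5.5) = 12/13.
On each subinterval the trapezoid contributes (Δu_i/2)·[v(u_{i-1}) + v(u_i)].
Sum ≈ 2.920.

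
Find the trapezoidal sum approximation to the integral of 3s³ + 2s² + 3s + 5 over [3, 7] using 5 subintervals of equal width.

2050.72

Δs = (7 − 3)/5 = 0.8.
f(3) = 113, f(3.8) = 209.896, f(4.6) = 353.128, f(5.4) = 551.912, f(6.2) = 815.464, f(7) = 1153.
T_5 = (Δs/2)·[f(s_0) + 2f(s_1) + ... + 2f(s_{4}) + f(s_5)].
Sum = 2050.72.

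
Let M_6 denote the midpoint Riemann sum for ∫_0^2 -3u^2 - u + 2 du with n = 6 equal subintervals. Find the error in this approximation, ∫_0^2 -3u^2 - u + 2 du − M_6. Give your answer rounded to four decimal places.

Exact integral: ∫_0^2 f(u) du = -6.
M_6 ≈ -5.944444.
Error ≈ -6 − (-5.944444) ≈ -0.0556.

-0.0556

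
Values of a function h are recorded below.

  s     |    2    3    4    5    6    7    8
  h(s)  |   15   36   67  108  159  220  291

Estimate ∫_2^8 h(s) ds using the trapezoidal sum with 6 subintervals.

Δs = 1.
T_6 = (1/2)·[15 + 2·36 + 2·67 + 2·108 + 2·159 + 2·220 + 291] = 743.

743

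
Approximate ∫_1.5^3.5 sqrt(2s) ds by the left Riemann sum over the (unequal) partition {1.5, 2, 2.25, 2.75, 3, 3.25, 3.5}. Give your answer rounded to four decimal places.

Subinterval widths: 0.5, 0.25, 0.5, 0.25, 0.25, 0.25.
Left endpoints: 1.5, 2, 2.25, 2.75, 3, 3.25.
f(1.5) ≈ 1.7321, f(2) ≈ 2.0000, f(2.25) ≈ 2.1213, f(2.75) ≈ 2.3452, f(3) ≈ 2.4495, f(3.25) ≈ 2.5495.
Sum = Σ Δs_i · f(s_i).
Sum ≈ 4.2627.

4.2627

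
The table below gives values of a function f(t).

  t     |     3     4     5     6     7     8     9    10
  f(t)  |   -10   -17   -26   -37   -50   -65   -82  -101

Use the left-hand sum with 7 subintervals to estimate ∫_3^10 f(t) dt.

-287

Δt = 1.
Sum = 1·[(-10) + (-17) + (-26) + (-37) + (-50) + (-65) + (-82)] = -287.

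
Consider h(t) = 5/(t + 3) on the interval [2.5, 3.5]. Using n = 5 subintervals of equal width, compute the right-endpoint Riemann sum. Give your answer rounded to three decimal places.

0.821

Δt = (3.5 − 2.5)/5 = 0.2.
Right endpoints: 2.7, 2.9, 3.1, 3.3, 3.5.
h(2.7) = 50/57, h(2.9) = 50/59, h(3.1) = 50/61, h(3.3) = 50/63, h(3.5) = 10/13.
Sum = Δt · [h(2.7) + h(2.9) + h(3.1) + h(3.3) + h(3.5)].
Sum ≈ 0.821.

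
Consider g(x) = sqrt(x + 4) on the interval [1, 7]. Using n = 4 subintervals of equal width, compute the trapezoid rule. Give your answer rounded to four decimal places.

Δx = (7 − 1)/4 = 1.5.
g(1) ≈ 2.2361, g(2.5) ≈ 2.5495, g(4) ≈ 2.8284, g(5.5) ≈ 3.0822, g(7) ≈ 3.3166.
T_4 = (Δx/2)·[g(x_0) + 2g(x_1) + 2g(x_2) + 2g(x_3) + g(x_4)].
Sum ≈ 16.8547.

16.8547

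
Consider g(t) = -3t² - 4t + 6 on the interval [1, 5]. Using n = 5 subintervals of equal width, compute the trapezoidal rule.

-149.28

Δt = (5 − 1)/5 = 0.8.
g(1) = -1, g(1.8) = -10.92, g(2.6) = -24.68, g(3.4) = -42.28, g(4.2) = -63.72, g(5) = -89.
T_5 = (Δt/2)·[g(t_0) + 2g(t_1) + ... + 2g(t_{4}) + g(t_5)].
Sum = -149.28.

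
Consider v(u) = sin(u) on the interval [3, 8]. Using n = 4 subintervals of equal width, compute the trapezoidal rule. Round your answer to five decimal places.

-0.73156

Δu = (8 − 3)/4 = 1.25.
v(3) ≈ 0.14112, v(4.25) ≈ -0.89499, v(5.5) ≈ -0.70554, v(6.75) ≈ 0.45004, v(8) ≈ 0.98936.
T_4 = (Δu/2)·[v(u_0) + 2v(u_1) + 2v(u_2) + 2v(u_3) + v(u_4)].
Sum ≈ -0.73156.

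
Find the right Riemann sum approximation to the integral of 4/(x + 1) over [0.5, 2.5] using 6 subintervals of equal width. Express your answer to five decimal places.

3.14858

Δx = (2.5 − 0.5)/6 = 1/3.
Right endpoints: 5/6, 7/6, 1.5, 11/6, 13/6, 2.5.
f(5/6) = 24/11, f(7/6) = 24/13, f(1.5) = 1.6, f(11/6) = 24/17, f(13/6) = 24/19, f(2.5) = 8/7.
Sum = Δx · [f(5/6) + f(7/6) + f(1.5) + ...].
Sum ≈ 3.14858.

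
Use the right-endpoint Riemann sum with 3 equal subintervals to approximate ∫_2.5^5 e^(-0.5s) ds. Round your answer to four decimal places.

Δs = (5 − 2.5)/3 = 5/6.
Right endpoints: 10/3, 25/6, 5.
f(10/3) ≈ 0.1889, f(25/6) ≈ 0.1245, f(5) ≈ 0.0821.
Sum = Δs · [f(10/3) + f(25/6) + f(5)].
Sum ≈ 0.3296.

0.3296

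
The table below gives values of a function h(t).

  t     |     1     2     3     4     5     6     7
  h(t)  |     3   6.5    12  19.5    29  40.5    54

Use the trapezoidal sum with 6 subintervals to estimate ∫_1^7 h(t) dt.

136

Δt = 1.
T_6 = (1/2)·[3 + 2·6.5 + 2·12 + 2·19.5 + 2·29 + 2·40.5 + 54] = 136.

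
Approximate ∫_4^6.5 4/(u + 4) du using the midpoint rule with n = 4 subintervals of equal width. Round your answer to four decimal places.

Δu = (6.5 − 4)/4 = 0.625.
Midpoints: 4.3125, 4.9375, 5.5625, 6.1875.
f(4.3125) = 64/133, f(4.9375) = 64/143, f(5.5625) = 64/153, f(6.1875) = 64/163.
Sum = Δu · [f(4.3125) + f(4.9375) + f(5.5625) + f(6.1875)].
Sum ≈ 1.0873.

1.0873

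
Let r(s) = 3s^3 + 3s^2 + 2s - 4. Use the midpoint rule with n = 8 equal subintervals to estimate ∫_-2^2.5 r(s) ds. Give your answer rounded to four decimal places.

24.5490

Δs = (2.5 − (-2))/8 = 0.5625.
Midpoints: -1.71875, -1.15625, -0.59375, -0.03125, 0.53125, 1.09375, 1.65625, 2.21875.
r(-1.71875) = -452437/32768, r(-1.15625) = -227383/32768, r(-0.59375) = -155905/32768, r(-0.03125) = -133027/32768, r(0.53125) = -53773/32768, r(1.09375) = 186833/32768, r(1.65625) = 693767/32768, r(2.21875) = 1572005/32768.
Sum = Δs · [r(-1.71875) + r(-1.15625) + r(-0.59375) + ...].
Sum ≈ 24.5490.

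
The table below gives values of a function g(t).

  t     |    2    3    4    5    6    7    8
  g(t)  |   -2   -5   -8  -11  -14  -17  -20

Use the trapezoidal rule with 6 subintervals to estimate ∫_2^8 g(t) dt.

-66

Δt = 1.
T_6 = (1/2)·[(-2) + 2·(-5) + 2·(-8) + 2·(-11) + 2·(-14) + 2·(-17) + (-20)] = -66.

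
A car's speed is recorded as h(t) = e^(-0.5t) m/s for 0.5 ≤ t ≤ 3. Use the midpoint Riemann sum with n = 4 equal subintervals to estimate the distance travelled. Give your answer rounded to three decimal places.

1.107

Δt = (3 − 0.5)/4 = 0.625.
Midpoints: 0.8125, 1.4375, 2.0625, 2.6875.
h(0.8125) ≈ 0.666, h(1.4375) ≈ 0.487, h(2.0625) ≈ 0.357, h(2.6875) ≈ 0.261.
Sum = Δt · [h(0.8125) + h(1.4375) + h(2.0625) + h(2.6875)].
Sum ≈ 1.107.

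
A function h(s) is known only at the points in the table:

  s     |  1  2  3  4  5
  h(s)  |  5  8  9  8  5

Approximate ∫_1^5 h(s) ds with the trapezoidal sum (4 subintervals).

30

Δs = 1.
T_4 = (1/2)·[5 + 2·8 + 2·9 + 2·8 + 5] = 30.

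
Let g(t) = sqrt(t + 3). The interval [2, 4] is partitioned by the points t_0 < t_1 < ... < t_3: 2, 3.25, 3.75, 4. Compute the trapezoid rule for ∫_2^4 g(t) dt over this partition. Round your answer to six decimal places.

4.890040

Subinterval widths: 1.25, 0.5, 0.25.
g(2) ≈ 2.236068, g(3.25) ≈ 2.500000, g(3.75) ≈ 2.598076, g(4) ≈ 2.645751.
On each subinterval the trapezoid contributes (Δt_i/2)·[g(t_{i-1}) + g(t_i)].
Sum ≈ 4.890040.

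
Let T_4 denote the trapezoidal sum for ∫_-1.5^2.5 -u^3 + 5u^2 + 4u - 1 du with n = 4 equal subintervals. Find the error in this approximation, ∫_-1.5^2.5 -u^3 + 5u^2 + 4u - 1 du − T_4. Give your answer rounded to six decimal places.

Exact integral: ∫_-1.5^2.5 f(u) du ≈ 27.16666667.
T_4 = 29.5.
Error ≈ 27.16666667 − 29.5 ≈ -2.333333.

-2.333333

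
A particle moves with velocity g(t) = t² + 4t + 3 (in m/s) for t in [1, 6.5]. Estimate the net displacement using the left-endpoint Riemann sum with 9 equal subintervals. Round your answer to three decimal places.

Δt = (6.5 − 1)/9 = 11/18.
Left endpoints: 1, 29/18, 20/9, 17/6, 31/9, 73/18, 14/3, 95/18, 53/9.
g(1) = 8, g(29/18) = 3901/324, g(20/9) = 1363/81, g(17/6) = 805/36, g(31/9) = 2320/81, g(73/18) = 11557/324, g(14/3) = 391/9, g(95/18) = 16837/324, g(53/9) = 4960/81.
Sum = Δt · [g(1) + g(29/18) + g(20/9) + ...].
Sum ≈ 171.224.

171.224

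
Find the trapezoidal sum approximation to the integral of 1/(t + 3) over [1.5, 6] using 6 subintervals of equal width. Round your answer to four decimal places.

0.6949

Δt = (6 − 1.5)/6 = 0.75.
f(1.5) = 2/9, f(2.25) = 4/21, f(3) = 1/6, f(3.75) = 4/27, f(4.5) = 2/15, f(5.25) = 4/33, f(6) = 1/9.
T_6 = (Δt/2)·[f(t_0) + 2f(t_1) + ... + 2f(t_{5}) + f(t_6)].
Sum ≈ 0.6949.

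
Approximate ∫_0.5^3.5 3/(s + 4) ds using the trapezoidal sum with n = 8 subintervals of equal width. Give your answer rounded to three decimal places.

Δs = (3.5 − 0.5)/8 = 0.375.
f(0.5) = 2/3, f(0.875) = 8/13, f(1.25) = 4/7, f(1.625) = 8/15, f(2) = 0.5, f(2.375) = 8/17, f(2.75) = 4/9, f(3.125) = 8/19, f(3.5) = 0.4.
T_8 = (Δs/2)·[f(s_0) + 2f(s_1) + ... + 2f(s_{7}) + f(s_8)].
Sum ≈ 1.534.

1.534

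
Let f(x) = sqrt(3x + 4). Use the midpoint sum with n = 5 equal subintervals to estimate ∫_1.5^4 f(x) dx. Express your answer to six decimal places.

8.716662

Δx = (4 − 1.5)/5 = 0.5.
Midpoints: 1.75, 2.25, 2.75, 3.25, 3.75.
f(1.75) ≈ 3.041381, f(2.25) ≈ 3.278719, f(2.75) ≈ 3.500000, f(3.25) ≈ 3.708099, f(3.75) ≈ 3.905125.
Sum = Δx · [f(1.75) + f(2.25) + f(2.75) + f(3.25) + f(3.75)].
Sum ≈ 8.716662.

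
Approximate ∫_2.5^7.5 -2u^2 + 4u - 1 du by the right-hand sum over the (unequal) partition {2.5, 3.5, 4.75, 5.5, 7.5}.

-242.03125

Subinterval widths: 1, 1.25, 0.75, 2.
Right endpoints: 3.5, 4.75, 5.5, 7.5.
f(3.5) = -11.5, f(4.75) = -27.125, f(5.5) = -39.5, f(7.5) = -83.5.
Sum = Σ Δu_i · f(u_i).
Sum = -242.03125.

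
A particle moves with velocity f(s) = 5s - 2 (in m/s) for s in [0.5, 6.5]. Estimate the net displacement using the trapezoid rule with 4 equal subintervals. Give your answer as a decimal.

93

Δs = (6.5 − 0.5)/4 = 1.5.
f(0.5) = 0.5, f(2) = 8, f(3.5) = 15.5, f(5) = 23, f(6.5) = 30.5.
T_4 = (Δs/2)·[f(s_0) + 2f(s_1) + 2f(s_2) + 2f(s_3) + f(s_4)].
Sum = 93.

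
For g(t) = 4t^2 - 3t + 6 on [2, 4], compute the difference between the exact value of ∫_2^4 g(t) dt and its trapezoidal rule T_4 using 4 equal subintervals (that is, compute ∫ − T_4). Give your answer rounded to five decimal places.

Exact integral: ∫_2^4 g(t) dt ≈ 68.6666667.
T_4 = 69.
Error ≈ 68.6666667 − 69 ≈ -0.33333.

-0.33333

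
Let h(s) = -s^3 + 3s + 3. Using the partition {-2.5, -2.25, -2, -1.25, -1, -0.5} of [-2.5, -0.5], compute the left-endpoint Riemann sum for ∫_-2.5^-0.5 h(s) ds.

Subinterval widths: 0.25, 0.25, 0.75, 0.25, 0.5.
Left endpoints: -2.5, -2.25, -2, -1.25, -1.
h(-2.5) = 11.125, h(-2.25) = 7.640625, h(-2) = 5, h(-1.25) = 1.203125, h(-1) = 1.
Sum = Σ Δs_i · h(s_i).
Sum = 9.2421875.

9.2421875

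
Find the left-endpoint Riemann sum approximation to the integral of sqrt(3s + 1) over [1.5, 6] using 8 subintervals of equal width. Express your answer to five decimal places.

14.96375

Δs = (6 − 1.5)/8 = 0.5625.
Left endpoints: 1.5, 2.0625, 2.625, 3.1875, 3.75, 4.3125, 4.875, 5.4375.
f(1.5) ≈ 2.34521, f(2.0625) ≈ 2.68095, f(2.625) ≈ 2.97909, f(3.1875) ≈ 3.25000, f(3.75) ≈ 3.50000, f(4.3125) ≈ 3.73330, f(4.875) ≈ 3.95285, f(5.4375) ≈ 4.16083.
Sum = Δs · [f(1.5) + f(2.0625) + f(2.625) + ...].
Sum ≈ 14.96375.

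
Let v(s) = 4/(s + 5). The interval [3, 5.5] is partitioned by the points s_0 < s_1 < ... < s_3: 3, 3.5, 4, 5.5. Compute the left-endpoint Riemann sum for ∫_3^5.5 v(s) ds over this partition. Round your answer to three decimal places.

Subinterval widths: 0.5, 0.5, 1.5.
Left endpoints: 3, 3.5, 4.
v(3) = 0.5, v(3.5) = 8/17, v(4) = 4/9.
Sum = Σ Δs_i · v(s_i).
Sum ≈ 1.152.

1.152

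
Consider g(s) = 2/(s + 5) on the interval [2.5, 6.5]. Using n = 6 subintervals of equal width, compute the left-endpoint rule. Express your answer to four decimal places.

Δs = (6.5 − 2.5)/6 = 2/3.
Left endpoints: 2.5, 19/6, 23/6, 4.5, 31/6, 35/6.
g(2.5) = 4/15, g(19/6) = 12/49, g(23/6) = 12/53, g(4.5) = 4/19, g(31/6) = 12/61, g(35/6) = 12/65.
Sum = Δs · [g(2.5) + g(19/6) + g(23/6) + ...].
Sum ≈ 0.8866.

0.8866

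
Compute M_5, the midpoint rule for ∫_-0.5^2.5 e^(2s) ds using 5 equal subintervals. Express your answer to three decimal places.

69.761

Δs = (2.5 − (-0.5))/5 = 0.6.
Midpoints: -0.2, 0.4, 1, 1.6, 2.2.
f(-0.2) ≈ 0.670, f(0.4) ≈ 2.226, f(1) ≈ 7.389, f(1.6) ≈ 24.533, f(2.2) ≈ 81.451.
Sum = Δs · [f(-0.2) + f(0.4) + f(1) + f(1.6) + f(2.2)].
Sum ≈ 69.761.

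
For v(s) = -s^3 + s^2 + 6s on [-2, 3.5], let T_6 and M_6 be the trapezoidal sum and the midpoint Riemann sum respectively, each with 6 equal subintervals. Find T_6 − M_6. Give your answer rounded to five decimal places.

T_6 ≈ 7.2298900.
M_6 ≈ 8.6741175.
T_6 − M_6 ≈ -1.44423.

-1.44423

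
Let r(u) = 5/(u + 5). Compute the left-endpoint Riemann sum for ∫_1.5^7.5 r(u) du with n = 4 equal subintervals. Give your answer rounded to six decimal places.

3.562638

Δu = (7.5 − 1.5)/4 = 1.5.
Left endpoints: 1.5, 3, 4.5, 6.
r(1.5) = 10/13, r(3) = 0.625, r(4.5) = 10/19, r(6) = 5/11.
Sum = Δu · [r(1.5) + r(3) + r(4.5) + r(6)].
Sum ≈ 3.562638.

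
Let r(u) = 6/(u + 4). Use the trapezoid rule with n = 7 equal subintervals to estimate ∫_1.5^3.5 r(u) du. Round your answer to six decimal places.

1.861553

Δu = (3.5 − 1.5)/7 = 2/7.
r(1.5) = 12/11, r(25/14) = 28/27, r(29/14) = 84/85, r(33/14) = 84/89, r(37/14) = 28/31, r(41/14) = 84/97, r(45/14) = 84/101, r(3.5) = 0.8.
T_7 = (Δu/2)·[r(u_0) + 2r(u_1) + ... + 2r(u_{6}) + r(u_7)].
Sum ≈ 1.861553.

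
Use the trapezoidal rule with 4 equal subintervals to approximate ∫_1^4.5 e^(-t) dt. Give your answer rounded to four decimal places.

Δt = (4.5 − 1)/4 = 0.875.
f(1) ≈ 0.3679, f(1.875) ≈ 0.1534, f(2.75) ≈ 0.0639, f(3.625) ≈ 0.0266, f(4.5) ≈ 0.0111.
T_4 = (Δt/2)·[f(t_0) + 2f(t_1) + 2f(t_2) + 2f(t_3) + f(t_4)].
Sum ≈ 0.3792.

0.3792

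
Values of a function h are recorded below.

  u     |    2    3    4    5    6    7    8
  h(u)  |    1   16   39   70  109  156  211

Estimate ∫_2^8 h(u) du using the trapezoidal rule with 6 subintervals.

496

Δu = 1.
T_6 = (1/2)·[1 + 2·16 + 2·39 + 2·70 + 2·109 + 2·156 + 211] = 496.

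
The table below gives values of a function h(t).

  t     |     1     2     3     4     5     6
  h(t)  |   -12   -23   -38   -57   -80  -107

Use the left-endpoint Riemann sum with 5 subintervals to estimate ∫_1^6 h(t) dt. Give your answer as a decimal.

-210

Δt = 1.
Sum = 1·[(-12) + (-23) + (-38) + (-57) + (-80)] = -210.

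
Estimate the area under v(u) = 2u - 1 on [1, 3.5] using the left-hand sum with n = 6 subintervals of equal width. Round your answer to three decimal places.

7.708

Δu = (3.5 − 1)/6 = 5/12.
Left endpoints: 1, 17/12, 11/6, 2.25, 8/3, 37/12.
v(1) = 1, v(17/12) = 11/6, v(11/6) = 8/3, v(2.25) = 3.5, v(8/3) = 13/3, v(37/12) = 31/6.
Sum = Δu · [v(1) + v(17/12) + v(11/6) + ...].
Sum ≈ 7.708.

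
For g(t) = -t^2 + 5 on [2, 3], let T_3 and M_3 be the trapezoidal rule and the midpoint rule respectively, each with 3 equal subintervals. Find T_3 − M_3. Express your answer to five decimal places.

-0.02778

T_3 ≈ -1.3518519.
M_3 ≈ -1.3240741.
T_3 − M_3 ≈ -0.02778.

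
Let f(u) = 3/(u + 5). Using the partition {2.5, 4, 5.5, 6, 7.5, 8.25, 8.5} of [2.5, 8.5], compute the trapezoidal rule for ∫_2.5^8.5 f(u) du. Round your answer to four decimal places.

Subinterval widths: 1.5, 1.5, 0.5, 1.5, 0.75, 0.25.
f(2.5) = 0.4, f(4) = 1/3, f(5.5) = 2/7, f(6) = 3/11, f(7.5) = 0.24, f(8.25) = 12/53, f(8.5) = 2/9.
On each subinterval the trapezoid contributes (Δu_i/2)·[f(u_{i-1}) + f(u_i)].
Sum ≈ 1.7694.

1.7694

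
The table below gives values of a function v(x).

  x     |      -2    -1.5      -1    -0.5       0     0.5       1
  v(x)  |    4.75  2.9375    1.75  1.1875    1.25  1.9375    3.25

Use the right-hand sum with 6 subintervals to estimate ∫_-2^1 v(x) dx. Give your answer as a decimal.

6.15625

Δx = 0.5.
Sum = 0.5·[2.9375 + 1.75 + 1.1875 + 1.25 + 1.9375 + 3.25] = 6.15625.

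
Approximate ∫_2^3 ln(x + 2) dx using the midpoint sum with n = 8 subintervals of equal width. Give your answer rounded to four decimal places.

1.5020

Δx = (3 − 2)/8 = 0.125.
Midpoints: 2.0625, 2.1875, 2.3125, 2.4375, 2.5625, 2.6875, 2.8125, 2.9375.
f(2.0625) ≈ 1.4018, f(2.1875) ≈ 1.4321, f(2.3125) ≈ 1.4615, f(2.4375) ≈ 1.4901, f(2.5625) ≈ 1.5179, f(2.6875) ≈ 1.5449, f(2.8125) ≈ 1.5712, f(2.9375) ≈ 1.5969.
Sum = Δx · [f(2.0625) + f(2.1875) + f(2.3125) + ...].
Sum ≈ 1.5020.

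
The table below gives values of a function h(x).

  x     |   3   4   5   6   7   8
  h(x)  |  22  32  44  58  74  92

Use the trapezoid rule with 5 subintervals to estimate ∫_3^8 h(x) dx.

265

Δx = 1.
T_5 = (1/2)·[22 + 2·32 + 2·44 + 2·58 + 2·74 + 92] = 265.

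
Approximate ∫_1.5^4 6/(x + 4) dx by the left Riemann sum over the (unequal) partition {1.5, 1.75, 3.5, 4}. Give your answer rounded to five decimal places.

Subinterval widths: 0.25, 1.75, 0.5.
Left endpoints: 1.5, 1.75, 3.5.
f(1.5) = 12/11, f(1.75) = 24/23, f(3.5) = 0.8.
Sum = Σ Δx_i · f(x_i).
Sum ≈ 2.49881.

2.49881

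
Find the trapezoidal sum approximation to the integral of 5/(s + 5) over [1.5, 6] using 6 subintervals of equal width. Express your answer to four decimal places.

Δs = (6 − 1.5)/6 = 0.75.
f(1.5) = 10/13, f(2.25) = 20/29, f(3) = 0.625, f(3.75) = 4/7, f(4.5) = 10/19, f(5.25) = 20/41, f(6) = 5/11.
T_6 = (Δs/2)·[f(s_0) + 2f(s_1) + ... + 2f(s_{5}) + f(s_6)].
Sum ≈ 2.6341.

2.6341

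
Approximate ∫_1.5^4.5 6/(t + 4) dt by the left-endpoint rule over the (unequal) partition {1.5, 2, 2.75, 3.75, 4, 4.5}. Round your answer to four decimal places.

2.7529

Subinterval widths: 0.5, 0.75, 1, 0.25, 0.5.
Left endpoints: 1.5, 2, 2.75, 3.75, 4.
f(1.5) = 12/11, f(2) = 1, f(2.75) = 8/9, f(3.75) = 24/31, f(4) = 0.75.
Sum = Σ Δt_i · f(t_i).
Sum ≈ 2.7529.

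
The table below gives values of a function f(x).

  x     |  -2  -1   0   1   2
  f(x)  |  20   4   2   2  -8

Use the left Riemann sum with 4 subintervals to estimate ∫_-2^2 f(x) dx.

28

Δx = 1.
Sum = 1·[20 + 4 + 2 + 2] = 28.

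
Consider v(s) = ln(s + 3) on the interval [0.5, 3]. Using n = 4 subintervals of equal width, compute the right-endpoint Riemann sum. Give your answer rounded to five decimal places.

4.03046

Δs = (3 − 0.5)/4 = 0.625.
Right endpoints: 1.125, 1.75, 2.375, 3.
v(1.125) ≈ 1.41707, v(1.75) ≈ 1.55814, v(2.375) ≈ 1.68176, v(3) ≈ 1.79176.
Sum = Δs · [v(1.125) + v(1.75) + v(2.375) + v(3)].
Sum ≈ 4.03046.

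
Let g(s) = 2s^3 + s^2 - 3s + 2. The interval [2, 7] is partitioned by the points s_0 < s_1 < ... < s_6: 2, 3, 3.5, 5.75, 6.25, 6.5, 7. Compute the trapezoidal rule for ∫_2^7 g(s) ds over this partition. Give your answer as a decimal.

1306.078125

Subinterval widths: 1, 0.5, 2.25, 0.5, 0.25, 0.5.
g(2) = 16, g(3) = 56, g(3.5) = 89.5, g(5.75) = 398.03125, g(6.25) = 510.59375, g(6.5) = 574, g(7) = 716.
On each subinterval the trapezoid contributes (Δs_i/2)·[g(s_{i-1}) + g(s_i)].
Sum = 1306.078125.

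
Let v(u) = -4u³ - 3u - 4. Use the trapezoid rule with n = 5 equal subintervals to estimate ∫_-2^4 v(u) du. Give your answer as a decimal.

-299.28

Δu = (4 − (-2))/5 = 1.2.
v(-2) = 34, v(-0.8) = 0.448, v(0.4) = -5.456, v(1.6) = -25.184, v(2.8) = -100.208, v(4) = -272.
T_5 = (Δu/2)·[v(u_0) + 2v(u_1) + ... + 2v(u_{4}) + v(u_5)].
Sum = -299.28.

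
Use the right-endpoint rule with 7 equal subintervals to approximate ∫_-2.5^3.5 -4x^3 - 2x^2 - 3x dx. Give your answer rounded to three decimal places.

-278.020

Δx = (3.5 − (-2.5))/7 = 6/7.
Right endpoints: -23/14, -11/14, 1/14, 13/14, 25/14, 37/14, 3.5.
f(-23/14) = 11845/686, f(-11/14) = 2101/686, f(1/14) = -155/686, f(13/14) = -5291/686, f(25/14) = -23675/686, f(37/14) = -65675/686, f(3.5) = -206.5.
Sum = Δx · [f(-23/14) + f(-11/14) + f(1/14) + ...].
Sum ≈ -278.020.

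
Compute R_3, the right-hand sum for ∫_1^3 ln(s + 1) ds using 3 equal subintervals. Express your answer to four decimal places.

2.3807

Δs = (3 − 1)/3 = 2/3.
Right endpoints: 5/3, 7/3, 3.
f(5/3) ≈ 0.9808, f(7/3) ≈ 1.2040, f(3) ≈ 1.3863.
Sum = Δs · [f(5/3) + f(7/3) + f(3)].
Sum ≈ 2.3807.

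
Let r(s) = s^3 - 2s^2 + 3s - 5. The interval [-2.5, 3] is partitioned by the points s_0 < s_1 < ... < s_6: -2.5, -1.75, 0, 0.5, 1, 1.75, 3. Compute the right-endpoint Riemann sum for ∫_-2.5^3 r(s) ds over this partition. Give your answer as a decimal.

Subinterval widths: 0.75, 1.75, 0.5, 0.5, 0.75, 1.25.
Right endpoints: -1.75, 0, 0.5, 1, 1.75, 3.
r(-1.75) = -21.734375, r(0) = -5, r(0.5) = -3.875, r(1) = -3, r(1.75) = -0.515625, r(3) = 13.
Sum = Σ Δs_i · r(s_i).
Sum = -12.625.

-12.625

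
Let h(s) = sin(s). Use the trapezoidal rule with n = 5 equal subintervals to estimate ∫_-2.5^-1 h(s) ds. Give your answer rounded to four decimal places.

Δs = (-1 − (-2.5))/5 = 0.3.
h(-2.5) ≈ -0.5985, h(-2.2) ≈ -0.8085, h(-1.9) ≈ -0.9463, h(-1.6) ≈ -0.9996, h(-1.3) ≈ -0.9636, h(-1) ≈ -0.8415.
T_5 = (Δs/2)·[h(s_0) + 2h(s_1) + ... + 2h(s_{4}) + h(s_5)].
Sum ≈ -1.3314.

-1.3314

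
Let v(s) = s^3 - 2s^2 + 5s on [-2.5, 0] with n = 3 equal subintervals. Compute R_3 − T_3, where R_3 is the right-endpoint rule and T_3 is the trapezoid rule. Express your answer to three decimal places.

R_3 ≈ -20.54398.
T_3 ≈ -37.47106.
R_3 − T_3 ≈ 16.927.

16.927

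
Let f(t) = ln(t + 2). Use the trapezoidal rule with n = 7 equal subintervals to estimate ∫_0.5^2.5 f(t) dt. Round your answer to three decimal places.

Δt = (2.5 − 0.5)/7 = 2/7.
f(0.5) ≈ 0.916, f(11/14) ≈ 1.025, f(15/14) ≈ 1.122, f(19/14) ≈ 1.211, f(23/14) ≈ 1.293, f(27/14) ≈ 1.368, f(31/14) ≈ 1.438, f(2.5) ≈ 1.504.
T_7 = (Δt/2)·[f(t_0) + 2f(t_1) + ... + 2f(t_{6}) + f(t_7)].
Sum ≈ 2.476.

2.476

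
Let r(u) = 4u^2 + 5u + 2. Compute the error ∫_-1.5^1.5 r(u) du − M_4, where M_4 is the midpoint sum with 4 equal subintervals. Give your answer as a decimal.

Exact integral: ∫_-1.5^1.5 r(u) du = 15.
M_4 = 14.4375.
Error = 15 − 14.4375 = 0.5625.

0.5625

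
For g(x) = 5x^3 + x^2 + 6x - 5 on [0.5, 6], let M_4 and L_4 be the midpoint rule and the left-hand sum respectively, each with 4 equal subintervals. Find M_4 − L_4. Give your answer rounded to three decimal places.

M_4 ≈ 1728.52002.
L_4 ≈ 1068.51465.
M_4 − L_4 ≈ 660.005.

660.005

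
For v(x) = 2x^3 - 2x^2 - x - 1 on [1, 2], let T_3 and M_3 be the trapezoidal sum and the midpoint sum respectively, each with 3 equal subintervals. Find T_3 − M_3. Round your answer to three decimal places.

T_3 ≈ 0.46296.
M_3 ≈ 0.26852.
T_3 − M_3 ≈ 0.194.

0.194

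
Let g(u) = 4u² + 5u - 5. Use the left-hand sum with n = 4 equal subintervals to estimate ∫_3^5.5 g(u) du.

196.640625

Δu = (5.5 − 3)/4 = 0.625.
Left endpoints: 3, 3.625, 4.25, 4.875.
g(3) = 46, g(3.625) = 65.6875, g(4.25) = 88.5, g(4.875) = 114.4375.
Sum = Δu · [g(3) + g(3.625) + g(4.25) + g(4.875)].
Sum = 196.640625.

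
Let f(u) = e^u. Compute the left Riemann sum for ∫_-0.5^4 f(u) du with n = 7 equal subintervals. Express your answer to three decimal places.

38.484

Δu = (4 − (-0.5))/7 = 9/14.
Left endpoints: -0.5, 1/7, 11/14, 10/7, 29/14, 19/7, 47/14.
f(-0.5) ≈ 0.607, f(1/7) ≈ 1.154, f(11/14) ≈ 2.194, f(10/7) ≈ 4.173, f(29/14) ≈ 7.936, f(19/7) ≈ 15.094, f(47/14) ≈ 28.707.
Sum = Δu · [f(-0.5) + f(1/7) + f(11/14) + ...].
Sum ≈ 38.484.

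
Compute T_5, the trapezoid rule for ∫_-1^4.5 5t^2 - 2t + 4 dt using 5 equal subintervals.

Δt = (4.5 − (-1))/5 = 1.1.
f(-1) = 11, f(0.1) = 3.85, f(1.2) = 8.8, f(2.3) = 25.85, f(3.4) = 55, f(4.5) = 96.25.
T_5 = (Δt/2)·[f(t_0) + 2f(t_1) + ... + 2f(t_{4}) + f(t_5)].
Sum = 161.8375.

161.8375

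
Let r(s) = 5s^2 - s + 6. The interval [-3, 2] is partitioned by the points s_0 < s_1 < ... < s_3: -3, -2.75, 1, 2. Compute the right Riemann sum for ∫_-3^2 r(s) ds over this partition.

73.140625

Subinterval widths: 0.25, 3.75, 1.
Right endpoints: -2.75, 1, 2.
r(-2.75) = 46.5625, r(1) = 10, r(2) = 24.
Sum = Σ Δs_i · r(s_i).
Sum = 73.140625.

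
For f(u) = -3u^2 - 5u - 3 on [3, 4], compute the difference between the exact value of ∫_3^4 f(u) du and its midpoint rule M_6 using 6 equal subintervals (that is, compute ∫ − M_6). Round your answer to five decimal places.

Exact integral: ∫_3^4 f(u) du = -57.5.
M_6 ≈ -57.4930556.
Error ≈ -57.5 − (-57.4930556) ≈ -0.00694.

-0.00694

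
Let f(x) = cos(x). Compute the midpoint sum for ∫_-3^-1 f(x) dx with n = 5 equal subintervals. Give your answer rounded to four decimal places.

-0.7050

Δx = (-1 − (-3))/5 = 0.4.
Midpoints: -2.8, -2.4, -2, -1.6, -1.2.
f(-2.8) ≈ -0.9422, f(-2.4) ≈ -0.7374, f(-2) ≈ -0.4161, f(-1.6) ≈ -0.0292, f(-1.2) ≈ 0.3624.
Sum = Δx · [f(-2.8) + f(-2.4) + f(-2) + f(-1.6) + f(-1.2)].
Sum ≈ -0.7050.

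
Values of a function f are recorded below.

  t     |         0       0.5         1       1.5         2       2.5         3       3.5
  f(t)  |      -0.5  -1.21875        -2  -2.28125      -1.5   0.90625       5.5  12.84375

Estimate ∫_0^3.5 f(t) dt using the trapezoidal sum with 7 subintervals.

Δt = 0.5.
T_7 = (0.5/2)·[(-0.5) + 2·(-1.21875) + 2·(-2) + 2·(-2.28125) + 2·(-1.5) + 2·0.90625 + 2·5.5 + 12.84375] = 2.7890625.

2.7890625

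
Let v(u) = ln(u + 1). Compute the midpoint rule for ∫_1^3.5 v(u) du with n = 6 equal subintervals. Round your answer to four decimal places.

2.8841

Δu = (3.5 − 1)/6 = 5/12.
Midpoints: 29/24, 1.625, 49/24, 59/24, 2.875, 79/24.
v(29/24) ≈ 0.7922, v(1.625) ≈ 0.9651, v(49/24) ≈ 1.1124, v(59/24) ≈ 1.2408, v(2.875) ≈ 1.3545, v(79/24) ≈ 1.4567.
Sum = Δu · [v(29/24) + v(1.625) + v(49/24) + ...].
Sum ≈ 2.8841.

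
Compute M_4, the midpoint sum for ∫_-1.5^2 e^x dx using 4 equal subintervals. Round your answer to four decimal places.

Δx = (2 − (-1.5))/4 = 0.875.
Midpoints: -1.0625, -0.1875, 0.6875, 1.5625.
f(-1.0625) ≈ 0.3456, f(-0.1875) ≈ 0.8290, f(0.6875) ≈ 1.9887, f(1.5625) ≈ 4.7707.
Sum = Δx · [f(-1.0625) + f(-0.1875) + f(0.6875) + f(1.5625)].
Sum ≈ 6.9423.

6.9423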